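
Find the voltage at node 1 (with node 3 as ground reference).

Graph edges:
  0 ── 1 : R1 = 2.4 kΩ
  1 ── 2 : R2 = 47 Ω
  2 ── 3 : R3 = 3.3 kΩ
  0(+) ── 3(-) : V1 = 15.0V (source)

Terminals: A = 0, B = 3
Nodal analysis, taking node 3 as the 0 V reference.
Source V1 fixes V_0 = 15 V.
KCL at each unknown node (sum of currents leaving = 0; resistances in Ω):
  Node 1: (V_1 - 15)/2400 + (V_1 - V_2)/47 = 0
  Node 2: (V_2 - V_1)/47 + (V_2 - 0)/3300 = 0
Collecting terms (coefficients in siemens):
  0.02169·V_1 - 0.02128·V_2 = 0.00625
  0.02158·V_2 - 0.02128·V_1 = 0
Determinant D = (0.02169)(0.02158) - (-0.02128)(-0.02128) = 0.00001544
V_1 = [(0.00625)(0.02158) - (-0.02128)(0)]/D = 8.736 V
V_2 = [(0.02169)(0) - (0.00625)(-0.02128)]/D = 8.613 V
The requested potential is V_1 = 8.736 V.

Final answer: V_1 = 8.736 V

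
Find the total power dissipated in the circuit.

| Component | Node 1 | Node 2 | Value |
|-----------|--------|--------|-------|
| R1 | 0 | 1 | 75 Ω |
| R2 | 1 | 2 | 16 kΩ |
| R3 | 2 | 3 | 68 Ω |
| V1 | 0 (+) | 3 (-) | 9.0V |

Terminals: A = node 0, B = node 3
Nodal analysis, taking node 3 as the 0 V reference.
Source V1 fixes V_0 = 9 V.
KCL at each unknown node (sum of currents leaving = 0; resistances in Ω):
  Node 1: (V_1 - 9)/75 + (V_1 - V_2)/16000 = 0
  Node 2: (V_2 - V_1)/16000 + (V_2 - 0)/68 = 0
Collecting terms (coefficients in siemens):
  0.0134·V_1 - 0.0000625·V_2 = 0.12
  0.01477·V_2 - 0.0000625·V_1 = 0
Determinant D = (0.0134)(0.01477) - (-0.0000625)(-0.0000625) = 0.0001978
V_1 = [(0.12)(0.01477) - (-0.0000625)(0)]/D = 8.958 V
V_2 = [(0.0134)(0) - (0.12)(-0.0000625)]/D = 0.03791 V
Power in each resistor, P = (ΔV)²/R:
  P_R1 = (9 - 8.958)²/75 = 0.00002331 W
  P_R2 = (8.958 - 0.03791)²/16000 = 0.004973 W
  P_R3 = (0.03791 - 0)²/68 = 0.00002114 W
P_total = P_R1 + P_R2 + P_R3 = 0.005018 W

Final answer: 0.005018 W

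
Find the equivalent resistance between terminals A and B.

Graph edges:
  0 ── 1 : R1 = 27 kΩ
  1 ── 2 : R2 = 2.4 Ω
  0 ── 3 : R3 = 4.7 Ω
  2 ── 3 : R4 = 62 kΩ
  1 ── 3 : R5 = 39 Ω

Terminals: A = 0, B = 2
The network is not a plain series/parallel combination. Inject a 1 A test current into terminal A (node 0) and return it from terminal B (node 2); then R_eq = V_A / (1 A).
Nodal analysis, taking node 2 as the 0 V reference.
Current source I_test pushes 1 A into node 0 and draws it out of node 2.
KCL at each unknown node (sum of currents leaving = 0; resistances in Ω):
  Node 0: (V_0 - V_1)/27000 + (V_0 - V_3)/4.7 - 1 = 0
  Node 1: (V_1 - V_0)/27000 + (V_1 - 0)/2.4 + (V_1 - V_3)/39 = 0
  Node 3: (V_3 - V_0)/4.7 + (V_3 - V_1)/39 + (V_3 - 0)/62000 = 0
Collecting terms (coefficients in siemens):
  0.2128·V_0 - 0.00003704·V_1 - 0.2128·V_3 = 1
  0.4423·V_1 - 0.00003704·V_0 - 0.02564·V_3 = 0
  0.2384·V_3 - 0.2128·V_0 - 0.02564·V_1 = 0
Solving these 3 simultaneous equations (Gaussian elimination) gives:
  V_0 = 46 V, V_1 = 2.398 V, V_3 = 41.31 V
R_eq = V_0 / 1 A = 46 Ω

Final answer: 46 Ω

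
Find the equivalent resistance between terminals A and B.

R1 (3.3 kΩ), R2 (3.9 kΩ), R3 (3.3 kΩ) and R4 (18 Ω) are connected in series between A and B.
Reduce the network between node 0 (A) and node 4 (B) by series/parallel combination:
  Rs1 = R1 + R2 (series, joined only at node 1) = 3300 + 3900 = 7200 Ω
  Rs2 = R3 + Rs1 (series, joined only at node 2) = 3300 + 7200 = 10500 Ω
  Rs3 = R4 + Rs2 (series, joined only at node 3) = 18 + 10500 = 10520 Ω
R_eq = 10.52 kΩ

Final answer: 10.52 kΩ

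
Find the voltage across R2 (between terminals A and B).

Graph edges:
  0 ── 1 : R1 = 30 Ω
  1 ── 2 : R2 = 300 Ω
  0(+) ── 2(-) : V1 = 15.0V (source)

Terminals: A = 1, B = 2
R1 and R2 are in series across V1 (node 0 → node 1 → node 2), and the output A–B is taken across R2, so this is a voltage divider.
Series current: I = V1/(R1 + R2) = 15/(30 + 300) = 15/330 = 0.04545 A
V_R2 = I × R2 = V1 × R2/(R1 + R2) = 15 × 300/330 = 13.64 V

Final answer: 13.64 V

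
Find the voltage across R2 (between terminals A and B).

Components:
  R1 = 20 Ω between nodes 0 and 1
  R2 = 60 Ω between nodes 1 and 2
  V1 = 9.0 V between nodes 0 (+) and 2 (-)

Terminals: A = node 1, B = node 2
R1 and R2 are in series across V1 (node 0 → node 1 → node 2), and the output A–B is taken across R2, so this is a voltage divider.
Series current: I = V1/(R1 + R2) = 9/(20 + 60) = 9/80 = 0.1125 A
V_R2 = I × R2 = V1 × R2/(R1 + R2) = 9 × 60/80 = 6.75 V

Final answer: 6.75 V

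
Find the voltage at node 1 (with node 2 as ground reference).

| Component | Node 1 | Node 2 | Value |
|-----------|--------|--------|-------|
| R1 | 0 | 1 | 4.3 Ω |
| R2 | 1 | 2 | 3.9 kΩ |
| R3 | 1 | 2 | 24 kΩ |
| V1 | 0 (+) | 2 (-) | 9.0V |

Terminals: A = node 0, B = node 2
Nodal analysis, taking node 2 as the 0 V reference.
Source V1 fixes V_0 = 9 V.
KCL at each unknown node (sum of currents leaving = 0; resistances in Ω):
  Node 1: (V_1 - 9)/4.3 + (V_1 - 0)/3900 + (V_1 - 0)/24000 = 0
Collecting terms: 0.2329 × V_1 = 2.093  =>  V_1 = 8.988 V
The requested potential is V_1 = 8.988 V.

Final answer: V_1 = 8.988 V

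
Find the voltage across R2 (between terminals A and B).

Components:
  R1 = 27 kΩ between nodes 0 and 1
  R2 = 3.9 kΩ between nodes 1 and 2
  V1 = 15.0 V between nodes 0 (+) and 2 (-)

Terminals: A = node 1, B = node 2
R1 and R2 are in series across V1 (node 0 → node 1 → node 2), and the output A–B is taken across R2, so this is a voltage divider.
Series current: I = V1/(R1 + R2) = 15/(27000 + 3900) = 15/30900 = 0.0004854 A
V_R2 = I × R2 = V1 × R2/(R1 + R2) = 15 × 3900/30900 = 1.893 V

Final answer: 1.893 V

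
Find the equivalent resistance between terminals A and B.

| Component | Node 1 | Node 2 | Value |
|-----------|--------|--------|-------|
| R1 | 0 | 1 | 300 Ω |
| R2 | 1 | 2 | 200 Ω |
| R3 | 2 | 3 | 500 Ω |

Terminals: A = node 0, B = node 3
Reduce the network between node 0 (A) and node 3 (B) by series/parallel combination:
  Rs1 = R1 + R2 (series, joined only at node 1) = 300 + 200 = 500 Ω
  Rs2 = R3 + Rs1 (series, joined only at node 2) = 500 + 500 = 1000 Ω
R_eq = 1 kΩ

Final answer: 1 kΩ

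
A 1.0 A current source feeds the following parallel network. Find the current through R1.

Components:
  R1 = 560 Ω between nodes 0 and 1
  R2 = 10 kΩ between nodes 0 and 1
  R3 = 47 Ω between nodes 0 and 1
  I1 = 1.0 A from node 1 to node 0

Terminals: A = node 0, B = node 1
All resistors sit directly between nodes 0 and 1, so they are in parallel and share one voltage V; the full source current 1 A splits among them.
1/R_par = 1/560 + 1/10000 + 1/47 = 0.02316 S  =>  R_par = 43.17 Ω
V = I × R_par = 1 × 43.17 = 43.17 V
I_R1 = V/R1 = 43.17/560 = 0.0771 A

Final answer: 0.0771 A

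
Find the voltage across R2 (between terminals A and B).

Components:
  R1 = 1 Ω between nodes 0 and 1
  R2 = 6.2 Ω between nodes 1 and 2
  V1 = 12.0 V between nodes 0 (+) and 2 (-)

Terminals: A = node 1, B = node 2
R1 and R2 are in series across V1 (node 0 → node 1 → node 2), and the output A–B is taken across R2, so this is a voltage divider.
Series current: I = V1/(R1 + R2) = 12/(1 + 6.2) = 12/7.2 = 1.667 A
V_R2 = I × R2 = V1 × R2/(R1 + R2) = 12 × 6.2/7.2 = 10.33 V

Final answer: 10.33 V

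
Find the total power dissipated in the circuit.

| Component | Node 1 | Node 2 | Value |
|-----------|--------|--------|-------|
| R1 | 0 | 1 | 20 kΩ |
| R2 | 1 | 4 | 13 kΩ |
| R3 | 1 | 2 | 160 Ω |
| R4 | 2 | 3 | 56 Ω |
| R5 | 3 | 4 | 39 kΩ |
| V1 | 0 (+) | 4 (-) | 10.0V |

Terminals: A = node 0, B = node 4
Nodal analysis, taking node 4 as the 0 V reference.
Source V1 fixes V_0 = 10 V.
KCL at each unknown node (sum of currents leaving = 0; resistances in Ω):
  Node 1: (V_1 - 10)/20000 + (V_1 - 0)/13000 + (V_1 - V_2)/160 = 0
  Node 2: (V_2 - V_1)/160 + (V_2 - V_3)/56 = 0
  Node 3: (V_3 - V_2)/56 + (V_3 - 0)/39000 = 0
Collecting terms (coefficients in siemens):
  0.006377·V_1 - 0.00625·V_2 = 0.0005
  0.02411·V_2 - 0.00625·V_1 - 0.01786·V_3 = 0
  0.01788·V_3 - 0.01786·V_2 = 0
Solving these 3 simultaneous equations (Gaussian elimination) gives:
  V_1 = 3.28 V, V_2 = 3.267 V, V_3 = 3.262 V
Power in each resistor, P = (ΔV)²/R:
  P_R1 = (10 - 3.28)²/20000 = 0.002258 W
  P_R2 = (3.28 - 0)²/13000 = 0.0008277 W
  P_R3 = (3.28 - 3.267)²/160 = 0.00000112 W
  P_R4 = (3.267 - 3.262)²/56 = 0.0000003918 W
  P_R5 = (3.262 - 0)²/39000 = 0.0002729 W
P_total = P_R1 + P_R2 + P_R3 + P_R4 + P_R5 = 0.00336 W

Final answer: 0.00336 W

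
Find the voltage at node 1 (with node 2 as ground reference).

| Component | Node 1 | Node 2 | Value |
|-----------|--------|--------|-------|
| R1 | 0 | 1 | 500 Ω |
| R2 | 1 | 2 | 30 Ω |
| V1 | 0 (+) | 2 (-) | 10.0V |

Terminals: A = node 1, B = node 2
Nodal analysis, taking node 2 as the 0 V reference.
Source V1 fixes V_0 = 10 V.
KCL at each unknown node (sum of currents leaving = 0; resistances in Ω):
  Node 1: (V_1 - 10)/500 + (V_1 - 0)/30 = 0
Collecting terms: 0.03533 × V_1 = 0.02  =>  V_1 = 0.566 V
The requested potential is V_1 = 0.566 V.

Final answer: V_1 = 0.566 V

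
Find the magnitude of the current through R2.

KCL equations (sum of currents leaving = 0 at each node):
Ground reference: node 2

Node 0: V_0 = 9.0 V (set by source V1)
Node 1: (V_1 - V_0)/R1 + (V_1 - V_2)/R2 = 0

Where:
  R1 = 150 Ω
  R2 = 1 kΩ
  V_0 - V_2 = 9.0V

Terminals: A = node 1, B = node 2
Nodal analysis, taking node 2 as the 0 V reference.
Source V1 fixes V_0 = 9 V.
KCL at each unknown node (sum of currents leaving = 0; resistances in Ω):
  Node 1: (V_1 - 9)/150 + (V_1 - 0)/1000 = 0
Collecting terms: 0.007667 × V_1 = 0.06  =>  V_1 = 7.826 V
I_R2 = (V_1 - V_2)/R2 = (7.826 - 0)/1000 = 0.007826 A
|I_R2| = 0.007826 A

Final answer: |I_R2| = 0.007826 A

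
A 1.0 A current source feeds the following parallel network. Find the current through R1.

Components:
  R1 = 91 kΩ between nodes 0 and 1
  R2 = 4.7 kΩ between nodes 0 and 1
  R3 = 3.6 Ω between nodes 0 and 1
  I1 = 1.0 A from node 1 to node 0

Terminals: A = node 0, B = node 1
All resistors sit directly between nodes 0 and 1, so they are in parallel and share one voltage V; the full source current 1 A splits among them.
1/R_par = 1/91000 + 1/4700 + 1/3.6 = 0.278 S  =>  R_par = 3.597 Ω
V = I × R_par = 1 × 3.597 = 3.597 V
I_R1 = V/R1 = 3.597/91000 = 0.00003953 A

Final answer: 3.953e-05 A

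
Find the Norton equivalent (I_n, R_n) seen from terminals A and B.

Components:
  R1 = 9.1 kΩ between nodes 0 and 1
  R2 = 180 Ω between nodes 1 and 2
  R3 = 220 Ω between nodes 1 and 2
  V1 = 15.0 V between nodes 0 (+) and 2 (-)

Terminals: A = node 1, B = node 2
Find the Thévenin equivalent first; then I_n = V_th/R_th and R_n = R_th.
Step 1 — V_th is the open-circuit voltage V_A - V_B (nothing connected across the terminals).
Nodal analysis, taking node 2 as the 0 V reference.
Source V1 fixes V_0 = 15 V.
KCL at each unknown node (sum of currents leaving = 0; resistances in Ω):
  Node 1: (V_1 - 15)/9100 + (V_1 - 0)/180 + (V_1 - 0)/220 = 0
Collecting terms: 0.01021 × V_1 = 0.001648  =>  V_1 = 0.1614 V
V_th = V_1 - V_2 = 0.1614 - 0 = 0.1614 V
Step 2 — R_th: zero the source — replace V1 by a short circuit (node 2 merges into node 0) — and find the resistance seen between A (node 1) and B (node 0).
Reduce the network between node 1 (A) and node 0 (B) by series/parallel combination:
  Rp1 = R1 ‖ R2 ‖ R3 (parallel, all between nodes 0 and 1) = 1/(1/9100 + 1/180 + 1/220) = 97.93 Ω
R_th = 97.93 Ω
I_n = V_th/R_th = 0.1614/97.93 = 0.001648 A, and R_n = R_th = 97.93 Ω

Final answer: I_n = 0.001648 A, R_n = 97.93 Ω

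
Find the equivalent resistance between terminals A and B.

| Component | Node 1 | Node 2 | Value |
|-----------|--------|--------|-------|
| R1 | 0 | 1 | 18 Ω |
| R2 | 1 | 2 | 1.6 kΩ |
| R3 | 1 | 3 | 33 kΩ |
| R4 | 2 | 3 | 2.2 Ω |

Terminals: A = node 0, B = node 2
Reduce the network between node 0 (A) and node 2 (B) by series/parallel combination:
  Rs1 = R3 + R4 (series, joined only at node 3) = 33000 + 2.2 = 33000 Ω
  Rp1 = R2 ‖ Rs1 (parallel, both between nodes 1 and 2) = 1/(1/1600 + 1/33000) = 1526 Ω
  Rs2 = R1 + Rp1 (series, joined only at node 1) = 18 + 1526 = 1544 Ω
R_eq = 1.544 kΩ

Final answer: 1.544 kΩ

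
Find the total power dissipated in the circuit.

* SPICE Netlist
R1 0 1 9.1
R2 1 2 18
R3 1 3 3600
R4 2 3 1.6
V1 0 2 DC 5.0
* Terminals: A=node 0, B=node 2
Nodal analysis, taking node 2 as the 0 V reference.
Source V1 fixes V_0 = 5 V.
KCL at each unknown node (sum of currents leaving = 0; resistances in Ω):
  Node 1: (V_1 - 5)/9.1 + (V_1 - 0)/18 + (V_1 - V_3)/3600 = 0
  Node 3: (V_3 - V_1)/3600 + (V_3 - 0)/1.6 = 0
Collecting terms (coefficients in siemens):
  0.1657·V_1 - 0.0002778·V_3 = 0.5495
  0.6253·V_3 - 0.0002778·V_1 = 0
Determinant D = (0.1657)(0.6253) - (-0.0002778)(-0.0002778) = 0.1036
V_1 = [(0.5495)(0.6253) - (-0.0002778)(0)]/D = 3.315 V
V_3 = [(0.1657)(0) - (0.5495)(-0.0002778)]/D = 0.001473 V
Power in each resistor, P = (ΔV)²/R:
  P_R1 = (5 - 3.315)²/9.1 = 0.3118 W
  P_R2 = (3.315 - 0)²/18 = 0.6107 W
  P_R3 = (3.315 - 0.001473)²/3600 = 0.003051 W
  P_R4 = (0 - 0.001473)²/1.6 = 0.000001356 W
P_total = P_R1 + P_R2 + P_R3 + P_R4 = 0.9256 W

Final answer: 0.9256 W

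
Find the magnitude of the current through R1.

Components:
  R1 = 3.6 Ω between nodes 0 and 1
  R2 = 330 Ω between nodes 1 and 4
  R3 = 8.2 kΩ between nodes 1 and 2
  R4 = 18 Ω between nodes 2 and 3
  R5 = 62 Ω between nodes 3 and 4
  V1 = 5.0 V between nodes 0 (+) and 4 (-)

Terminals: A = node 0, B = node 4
Nodal analysis, taking node 4 as the 0 V reference.
Source V1 fixes V_0 = 5 V.
KCL at each unknown node (sum of currents leaving = 0; resistances in Ω):
  Node 1: (V_1 - 5)/3.6 + (V_1 - 0)/330 + (V_1 - V_2)/8200 = 0
  Node 2: (V_2 - V_1)/8200 + (V_2 - V_3)/18 = 0
  Node 3: (V_3 - V_2)/18 + (V_3 - 0)/62 = 0
Collecting terms (coefficients in siemens):
  0.2809·V_1 - 0.000122·V_2 = 1.389
  0.05568·V_2 - 0.000122·V_1 - 0.05556·V_3 = 0
  0.07168·V_3 - 0.05556·V_2 = 0
Solving these 3 simultaneous equations (Gaussian elimination) gives:
  V_1 = 4.944 V, V_2 = 0.04777 V, V_3 = 0.03702 V
I_R1 = (V_0 - V_1)/R1 = (5 - 4.944)/3.6 = 0.01558 A
|I_R1| = 0.01558 A

Final answer: |I_R1| = 0.01558 A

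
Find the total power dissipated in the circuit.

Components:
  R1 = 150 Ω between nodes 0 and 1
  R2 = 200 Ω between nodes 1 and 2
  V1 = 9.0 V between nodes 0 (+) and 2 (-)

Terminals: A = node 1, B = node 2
Nodal analysis, taking node 2 as the 0 V reference.
Source V1 fixes V_0 = 9 V.
KCL at each unknown node (sum of currents leaving = 0; resistances in Ω):
  Node 1: (V_1 - 9)/150 + (V_1 - 0)/200 = 0
Collecting terms: 0.01167 × V_1 = 0.06  =>  V_1 = 5.143 V
Power in each resistor, P = (ΔV)²/R:
  P_R1 = (9 - 5.143)²/150 = 0.09918 W
  P_R2 = (5.143 - 0)²/200 = 0.1322 W
P_total = P_R1 + P_R2 = 0.2314 W

Final answer: 0.2314 W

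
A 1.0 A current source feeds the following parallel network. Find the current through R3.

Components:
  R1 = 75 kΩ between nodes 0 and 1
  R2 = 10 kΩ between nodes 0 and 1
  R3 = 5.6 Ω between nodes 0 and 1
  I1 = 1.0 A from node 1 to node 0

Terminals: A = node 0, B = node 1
All resistors sit directly between nodes 0 and 1, so they are in parallel and share one voltage V; the full source current 1 A splits among them.
1/R_par = 1/75000 + 1/10000 + 1/5.6 = 0.1787 S  =>  R_par = 5.596 Ω
V = I × R_par = 1 × 5.596 = 5.596 V
I_R3 = V/R3 = 5.596/5.6 = 0.9994 A

Final answer: 0.9994 A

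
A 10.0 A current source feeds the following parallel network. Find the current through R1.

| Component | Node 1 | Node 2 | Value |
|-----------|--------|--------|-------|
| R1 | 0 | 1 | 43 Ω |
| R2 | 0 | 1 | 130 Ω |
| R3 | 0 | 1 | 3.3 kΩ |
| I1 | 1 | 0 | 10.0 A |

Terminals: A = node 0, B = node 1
All resistors sit directly between nodes 0 and 1, so they are in parallel and share one voltage V; the full source current 10 A splits among them.
1/R_par = 1/43 + 1/130 + 1/3300 = 0.03125 S  =>  R_par = 32 Ω
V = I × R_par = 10 × 32 = 320 V
I_R1 = V/R1 = 320/43 = 7.442 A

Final answer: 7.442 A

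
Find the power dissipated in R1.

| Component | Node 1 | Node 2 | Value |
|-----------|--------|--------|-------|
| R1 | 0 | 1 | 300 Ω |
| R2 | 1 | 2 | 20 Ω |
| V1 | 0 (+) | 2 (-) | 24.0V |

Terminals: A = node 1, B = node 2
Nodal analysis, taking node 2 as the 0 V reference.
Source V1 fixes V_0 = 24 V.
KCL at each unknown node (sum of currents leaving = 0; resistances in Ω):
  Node 1: (V_1 - 24)/300 + (V_1 - 0)/20 = 0
Collecting terms: 0.05333 × V_1 = 0.08  =>  V_1 = 1.5 V
I_R1 = (V_0 - V_1)/R1 = (24 - 1.5)/300 = 0.075 A
P_R1 = I_R1² × R1 = (0.075)² × 300 = 1.688 W

Final answer: 1.688 W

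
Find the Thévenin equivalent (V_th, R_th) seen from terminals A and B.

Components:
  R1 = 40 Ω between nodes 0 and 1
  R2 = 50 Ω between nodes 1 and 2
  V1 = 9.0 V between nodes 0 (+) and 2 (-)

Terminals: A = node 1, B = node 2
Step 1 — V_th is the open-circuit voltage V_A - V_B (nothing connected across the terminals).
Nodal analysis, taking node 2 as the 0 V reference.
Source V1 fixes V_0 = 9 V.
KCL at each unknown node (sum of currents leaving = 0; resistances in Ω):
  Node 1: (V_1 - 9)/40 + (V_1 - 0)/50 = 0
Collecting terms: 0.045 × V_1 = 0.225  =>  V_1 = 5 V
V_th = V_1 - V_2 = 5 - 0 = 5 V
Step 2 — R_th: zero the source — replace V1 by a short circuit (node 2 merges into node 0) — and find the resistance seen between A (node 1) and B (node 0).
Reduce the network between node 1 (A) and node 0 (B) by series/parallel combination:
  Rp1 = R1 ‖ R2 (parallel, both between nodes 0 and 1) = 1/(1/40 + 1/50) = 22.22 Ω
R_th = 22.22 Ω

Final answer: V_th = 5 V, R_th = 22.22 Ω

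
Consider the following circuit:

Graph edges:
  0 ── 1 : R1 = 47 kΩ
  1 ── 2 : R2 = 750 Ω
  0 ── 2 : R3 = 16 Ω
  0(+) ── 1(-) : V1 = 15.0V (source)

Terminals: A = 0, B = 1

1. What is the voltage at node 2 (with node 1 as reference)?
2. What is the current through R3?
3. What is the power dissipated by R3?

Nodal analysis, taking node 1 as the 0 V reference.
Source V1 fixes V_0 = 15 V.
KCL at each unknown node (sum of currents leaving = 0; resistances in Ω):
  Node 2: (V_2 - 0)/750 + (V_2 - 15)/16 = 0
Collecting terms: 0.06383 × V_2 = 0.9375  =>  V_2 = 14.69 V
Part 1:
  Read off the nodal solution: V_2 = 14.69 V
Part 2:
  I_R3 = (V_0 - V_2)/R3 = (15 - 14.69)/16 = 0.01958 A
  Magnitude: I_R3 = 0.01958 A
Part 3:
  I_R3 = (V_0 - V_2)/R3 = (15 - 14.69)/16 = 0.01958 A
  P_R3 = I_R3² × R3 = (0.01958)² × 16 = 0.006135 W

Final answers:
1. V_2 = 14.69 V
2. I_R3 = 0.01958 A
3. P_R3 = 0.006135 W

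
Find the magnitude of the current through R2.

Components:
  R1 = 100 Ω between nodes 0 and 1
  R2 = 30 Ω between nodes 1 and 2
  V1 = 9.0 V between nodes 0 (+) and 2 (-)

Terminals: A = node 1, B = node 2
Nodal analysis, taking node 2 as the 0 V reference.
Source V1 fixes V_0 = 9 V.
KCL at each unknown node (sum of currents leaving = 0; resistances in Ω):
  Node 1: (V_1 - 9)/100 + (V_1 - 0)/30 = 0
Collecting terms: 0.04333 × V_1 = 0.09  =>  V_1 = 2.077 V
I_R2 = (V_1 - V_2)/R2 = (2.077 - 0)/30 = 0.06923 A
|I_R2| = 0.06923 A

Final answer: |I_R2| = 0.06923 A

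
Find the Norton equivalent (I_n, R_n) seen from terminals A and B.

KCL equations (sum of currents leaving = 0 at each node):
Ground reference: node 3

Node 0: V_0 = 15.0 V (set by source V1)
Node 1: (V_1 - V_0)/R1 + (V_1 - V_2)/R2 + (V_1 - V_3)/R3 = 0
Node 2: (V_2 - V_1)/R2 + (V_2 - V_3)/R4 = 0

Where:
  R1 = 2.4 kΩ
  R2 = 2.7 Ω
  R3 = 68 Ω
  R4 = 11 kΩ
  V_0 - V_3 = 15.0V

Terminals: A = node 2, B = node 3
Find the Thévenin equivalent first; then I_n = V_th/R_th and R_n = R_th.
Step 1 — V_th is the open-circuit voltage V_A - V_B (nothing connected across the terminals).
Nodal analysis, taking node 3 as the 0 V reference.
Source V1 fixes V_0 = 15 V.
KCL at each unknown node (sum of currents leaving = 0; resistances in Ω):
  Node 1: (V_1 - 15)/2400 + (V_1 - V_2)/2.7 + (V_1 - 0)/68 = 0
  Node 2: (V_2 - V_1)/2.7 + (V_2 - 0)/11000 = 0
Collecting terms (coefficients in siemens):
  0.3855·V_1 - 0.3704·V_2 = 0.00625
  0.3705·V_2 - 0.3704·V_1 = 0
Determinant D = (0.3855)(0.3705) - (-0.3704)(-0.3704) = 0.005636
V_1 = [(0.00625)(0.3705) - (-0.3704)(0)]/D = 0.4108 V
V_2 = [(0.3855)(0) - (0.00625)(-0.3704)]/D = 0.4107 V
V_th = V_2 - V_3 = 0.4107 - 0 = 0.4107 V
Step 2 — R_th: zero the source — replace V1 by a short circuit (node 3 merges into node 0) — and find the resistance seen between A (node 2) and B (node 0).
Reduce the network between node 2 (A) and node 0 (B) by series/parallel combination:
  Rp1 = R1 ‖ R3 (parallel, both between nodes 0 and 1) = 1/(1/2400 + 1/68) = 66.13 Ω
  Rs1 = R2 + Rp1 (series, joined only at node 1) = 2.7 + 66.13 = 68.83 Ω
  Rp2 = R4 ‖ Rs1 (parallel, both between nodes 0 and 2) = 1/(1/11000 + 1/68.83) = 68.4 Ω
R_th = 68.4 Ω
I_n = V_th/R_th = 0.4107/68.4 = 0.006005 A, and R_n = R_th = 68.4 Ω

Final answer: I_n = 0.006005 A, R_n = 68.4 Ω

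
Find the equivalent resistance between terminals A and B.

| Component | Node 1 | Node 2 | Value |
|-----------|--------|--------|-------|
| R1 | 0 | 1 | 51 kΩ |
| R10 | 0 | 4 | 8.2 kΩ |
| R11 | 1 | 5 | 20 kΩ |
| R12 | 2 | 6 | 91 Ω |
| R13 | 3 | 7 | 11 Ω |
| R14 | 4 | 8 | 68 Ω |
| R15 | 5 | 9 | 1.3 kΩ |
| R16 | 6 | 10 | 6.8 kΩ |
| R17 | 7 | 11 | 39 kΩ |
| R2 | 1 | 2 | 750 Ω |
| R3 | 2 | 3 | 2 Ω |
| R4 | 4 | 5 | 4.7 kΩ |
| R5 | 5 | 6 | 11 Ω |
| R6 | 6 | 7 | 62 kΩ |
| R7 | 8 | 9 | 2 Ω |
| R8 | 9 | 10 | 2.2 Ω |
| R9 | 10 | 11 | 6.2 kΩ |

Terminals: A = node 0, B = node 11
The network is not a plain series/parallel combination. Inject a 1 A test current into terminal A (node 0) and return it from terminal B (node 11); then R_eq = V_A / (1 A).
Nodal analysis, taking node 11 as the 0 V reference.
Current source I_test pushes 1 A into node 0 and draws it out of node 11.
KCL at each unknown node (sum of currents leaving = 0; resistances in Ω):
  Node 0: (V_0 - V_1)/51000 + (V_0 - V_4)/8200 - 1 = 0
  Node 1: (V_1 - V_0)/51000 + (V_1 - V_2)/750 + (V_1 - V_5)/20000 = 0
  Node 2: (V_2 - V_1)/750 + (V_2 - V_3)/2 + (V_2 - V_6)/91 = 0
  Node 3: (V_3 - V_2)/2 + (V_3 - V_7)/11 = 0
  Node 4: (V_4 - V_0)/8200 + (V_4 - V_5)/4700 + (V_4 - V_8)/68 = 0
  Node 5: (V_5 - V_1)/20000 + (V_5 - V_4)/4700 + (V_5 - V_6)/11 + (V_5 - V_9)/1300 = 0
  Node 6: (V_6 - V_2)/91 + (V_6 - V_5)/11 + (V_6 - V_7)/62000 + (V_6 - V_10)/6800 = 0
  Node 7: (V_7 - V_3)/11 + (V_7 - V_6)/62000 + (V_7 - 0)/39000 = 0
  Node 8: (V_8 - V_4)/68 + (V_8 - V_9)/2 = 0
  Node 9: (V_9 - V_5)/1300 + (V_9 - V_8)/2 + (V_9 - V_10)/2.2 = 0
  Node 10: (V_10 - V_6)/6800 + (V_10 - V_9)/2.2 + (V_10 - 0)/6200 = 0
Collecting terms (coefficients in siemens):
  0.0001416·V_0 - 0.00001961·V_1 - 0.000122·V_4 = 1
  0.001403·V_1 - 0.00001961·V_0 - 0.001333·V_2 - 0.00005·V_5 = 0
  0.5123·V_2 - 0.001333·V_1 - 0.5·V_3 - 0.01099·V_6 = 0
  0.5909·V_3 - 0.5·V_2 - 0.09091·V_7 = 0
  0.01504·V_4 - 0.000122·V_0 - 0.0002128·V_5 - 0.01471·V_8 = 0
  0.09194·V_5 - 0.00005·V_1 - 0.0002128·V_4 - 0.09091·V_6 - 0.0007692·V_9 = 0
  0.1021·V_6 - 0.01099·V_2 - 0.09091·V_5 - 0.00001613·V_7 - 0.0001471·V_10 = 0
  0.09095·V_7 - 0.09091·V_3 - 0.00001613·V_6 = 0
  0.5147·V_8 - 0.01471·V_4 - 0.5·V_9 = 0
  0.9553·V_9 - 0.0007692·V_5 - 0.5·V_8 - 0.4545·V_10 = 0
  0.4549·V_10 - 0.0001471·V_6 - 0.4545·V_9 = 0
Solving these 11 simultaneous equations (Gaussian elimination) gives:
  V_0 = 12480 V, V_1 = 5460 V, V_2 = 5361 V, V_3 = 5360 V
  V_4 = 5410 V, V_5 = 5361 V, V_6 = 5361 V, V_7 = 5359 V
  V_8 = 5352 V, V_9 = 5350 V, V_10 = 5348 V
R_eq = V_0 / 1 A = 12480 Ω = 12.48 kΩ

Final answer: 12.48 kΩ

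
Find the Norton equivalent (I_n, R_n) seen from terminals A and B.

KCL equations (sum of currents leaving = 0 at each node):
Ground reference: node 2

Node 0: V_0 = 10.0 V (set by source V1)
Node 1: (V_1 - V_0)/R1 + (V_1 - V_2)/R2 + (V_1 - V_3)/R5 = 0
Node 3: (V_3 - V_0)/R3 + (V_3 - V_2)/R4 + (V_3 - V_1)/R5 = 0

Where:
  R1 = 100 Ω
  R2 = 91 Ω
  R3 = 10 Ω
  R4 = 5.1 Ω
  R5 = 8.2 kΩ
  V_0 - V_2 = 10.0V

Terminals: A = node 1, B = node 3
Find the Thévenin equivalent first; then I_n = V_th/R_th and R_n = R_th.
Step 1 — V_th is the open-circuit voltage V_A - V_B (nothing connected across the terminals).
Nodal analysis, taking node 2 as the 0 V reference.
Source V1 fixes V_0 = 10 V.
KCL at each unknown node (sum of currents leaving = 0; resistances in Ω):
  Node 1: (V_1 - 10)/100 + (V_1 - 0)/91 + (V_1 - V_3)/8200 = 0
  Node 3: (V_3 - 10)/10 + (V_3 - 0)/5.1 + (V_3 - V_1)/8200 = 0
Collecting terms (coefficients in siemens):
  0.02111·V_1 - 0.000122·V_3 = 0.1
  0.2962·V_3 - 0.000122·V_1 = 1
Determinant D = (0.02111)(0.2962) - (-0.000122)(-0.000122) = 0.006253
V_1 = [(0.1)(0.2962) - (-0.000122)(1)]/D = 4.756 V
V_3 = [(0.02111)(1) - (0.1)(-0.000122)]/D = 3.378 V
V_th = V_1 - V_3 = 4.756 - 3.378 = 1.378 V
Step 2 — R_th: zero the source — replace V1 by a short circuit (node 2 merges into node 0) — and find the resistance seen between A (node 1) and B (node 3).
Reduce the network between node 1 (A) and node 3 (B) by series/parallel combination:
  Rp1 = R1 ‖ R2 (parallel, both between nodes 0 and 1) = 1/(1/100 + 1/91) = 47.64 Ω
  Rp2 = R3 ‖ R4 (parallel, both between nodes 0 and 3) = 1/(1/10 + 1/5.1) = 3.377 Ω
  Rs1 = Rp1 + Rp2 (series, joined only at node 0) = 47.64 + 3.377 = 51.02 Ω
  Rp3 = R5 ‖ Rs1 (parallel, both between nodes 1 and 3) = 1/(1/8200 + 1/51.02) = 50.71 Ω
R_th = 50.71 Ω
I_n = V_th/R_th = 1.378/50.71 = 0.02718 A, and R_n = R_th = 50.71 Ω

Final answer: I_n = 0.02718 A, R_n = 50.71 Ω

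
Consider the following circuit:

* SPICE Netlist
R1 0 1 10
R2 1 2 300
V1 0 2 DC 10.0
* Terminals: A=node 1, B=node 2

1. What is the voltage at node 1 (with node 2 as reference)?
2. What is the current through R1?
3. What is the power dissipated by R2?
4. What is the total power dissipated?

Nodal analysis, taking node 2 as the 0 V reference.
Source V1 fixes V_0 = 10 V.
KCL at each unknown node (sum of currents leaving = 0; resistances in Ω):
  Node 1: (V_1 - 10)/10 + (V_1 - 0)/300 = 0
Collecting terms: 0.1033 × V_1 = 1  =>  V_1 = 9.677 V
Part 1:
  Read off the nodal solution: V_1 = 9.677 V
Part 2:
  I_R1 = (V_0 - V_1)/R1 = (10 - 9.677)/10 = 0.03226 A
  Magnitude: I_R1 = 0.03226 A
Part 3:
  I_R2 = (V_1 - V_2)/R2 = (9.677 - 0)/300 = 0.03226 A
  P_R2 = I_R2² × R2 = (0.03226)² × 300 = 0.3122 W
Part 4:
  Power in each resistor, P = (ΔV)²/R:
    P_R1 = (10 - 9.677)²/10 = 0.01041 W
    P_R2 = (9.677 - 0)²/300 = 0.3122 W
  P_total = P_R1 + P_R2 = 0.3226 W

Final answers:
1. V_1 = 9.677 V
2. I_R1 = 0.03226 A
3. P_R2 = 0.3122 W
4. P_total = 0.3226 W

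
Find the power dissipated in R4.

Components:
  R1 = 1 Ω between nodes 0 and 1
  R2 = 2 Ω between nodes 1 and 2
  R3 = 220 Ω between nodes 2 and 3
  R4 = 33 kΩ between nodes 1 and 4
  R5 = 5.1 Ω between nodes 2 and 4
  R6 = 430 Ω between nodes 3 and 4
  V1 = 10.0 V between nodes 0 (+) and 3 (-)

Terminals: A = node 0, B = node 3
Nodal analysis, taking node 3 as the 0 V reference.
Source V1 fixes V_0 = 10 V.
KCL at each unknown node (sum of currents leaving = 0; resistances in Ω):
  Node 1: (V_1 - 10)/1 + (V_1 - V_2)/2 + (V_1 - V_4)/33000 = 0
  Node 2: (V_2 - V_1)/2 + (V_2 - 0)/220 + (V_2 - V_4)/5.1 = 0
  Node 4: (V_4 - V_1)/33000 + (V_4 - V_2)/5.1 + (V_4 - 0)/430 = 0
Collecting terms (coefficients in siemens):
  1.5·V_1 - 0.5·V_2 - 0.0000303·V_4 = 10
  0.7006·V_2 - 0.5·V_1 - 0.1961·V_4 = 0
  0.1984·V_4 - 0.0000303·V_1 - 0.1961·V_2 = 0
Solving these 3 simultaneous equations (Gaussian elimination) gives:
  V_1 = 9.933 V, V_2 = 9.799 V, V_4 = 9.684 V
I_R4 = (V_1 - V_4)/R4 = (9.933 - 9.684)/33000 = 0.000007543 A
P_R4 = I_R4² × R4 = (0.000007543)² × 33000 = 0.000001878 W

Final answer: 1.878e-06 W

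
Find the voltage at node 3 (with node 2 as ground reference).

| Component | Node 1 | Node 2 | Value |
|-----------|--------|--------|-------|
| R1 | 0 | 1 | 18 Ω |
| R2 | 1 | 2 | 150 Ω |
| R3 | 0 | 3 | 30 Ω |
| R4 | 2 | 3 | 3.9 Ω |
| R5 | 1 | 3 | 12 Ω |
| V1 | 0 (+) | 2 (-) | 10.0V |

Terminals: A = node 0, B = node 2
Nodal analysis, taking node 2 as the 0 V reference.
Source V1 fixes V_0 = 10 V.
KCL at each unknown node (sum of currents leaving = 0; resistances in Ω):
  Node 1: (V_1 - 10)/18 + (V_1 - 0)/150 + (V_1 - V_3)/12 = 0
  Node 3: (V_3 - 10)/30 + (V_3 - 0)/3.9 + (V_3 - V_1)/12 = 0
Collecting terms (coefficients in siemens):
  0.1456·V_1 - 0.08333·V_3 = 0.5556
  0.3731·V_3 - 0.08333·V_1 = 0.3333
Determinant D = (0.1456)(0.3731) - (-0.08333)(-0.08333) = 0.04736
V_1 = [(0.5556)(0.3731) - (-0.08333)(0.3333)]/D = 4.963 V
V_3 = [(0.1456)(0.3333) - (0.5556)(-0.08333)]/D = 2.002 V
The requested potential is V_3 = 2.002 V.

Final answer: V_3 = 2.002 V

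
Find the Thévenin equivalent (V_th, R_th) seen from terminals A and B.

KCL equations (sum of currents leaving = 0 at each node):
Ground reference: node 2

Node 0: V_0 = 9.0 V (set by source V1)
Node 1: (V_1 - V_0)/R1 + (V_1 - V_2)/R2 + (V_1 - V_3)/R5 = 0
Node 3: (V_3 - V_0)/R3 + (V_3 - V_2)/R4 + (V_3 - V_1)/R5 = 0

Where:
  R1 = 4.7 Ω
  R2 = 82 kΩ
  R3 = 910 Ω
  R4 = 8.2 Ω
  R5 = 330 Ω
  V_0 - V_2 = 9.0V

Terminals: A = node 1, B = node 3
Step 1 — V_th is the open-circuit voltage V_A - V_B (nothing connected across the terminals).
Nodal analysis, taking node 2 as the 0 V reference.
Source V1 fixes V_0 = 9 V.
KCL at each unknown node (sum of currents leaving = 0; resistances in Ω):
  Node 1: (V_1 - 9)/4.7 + (V_1 - 0)/82000 + (V_1 - V_3)/330 = 0
  Node 3: (V_3 - 9)/910 + (V_3 - 0)/8.2 + (V_3 - V_1)/330 = 0
Collecting terms (coefficients in siemens):
  0.2158·V_1 - 0.00303·V_3 = 1.915
  0.1261·V_3 - 0.00303·V_1 = 0.00989
Determinant D = (0.2158)(0.1261) - (-0.00303)(-0.00303) = 0.0272
V_1 = [(1.915)(0.1261) - (-0.00303)(0.00989)]/D = 8.877 V
V_3 = [(0.2158)(0.00989) - (1.915)(-0.00303)]/D = 0.2918 V
V_th = V_1 - V_3 = 8.877 - 0.2918 = 8.585 V
Step 2 — R_th: zero the source — replace V1 by a short circuit (node 2 merges into node 0) — and find the resistance seen between A (node 1) and B (node 3).
Reduce the network between node 1 (A) and node 3 (B) by series/parallel combination:
  Rp1 = R1 ‖ R2 (parallel, both between nodes 0 and 1) = 1/(1/4.7 + 1/82000) = 4.7 Ω
  Rp2 = R3 ‖ R4 (parallel, both between nodes 0 and 3) = 1/(1/910 + 1/8.2) = 8.127 Ω
  Rs1 = Rp1 + Rp2 (series, joined only at node 0) = 4.7 + 8.127 = 12.83 Ω
  Rp3 = R5 ‖ Rs1 (parallel, both between nodes 1 and 3) = 1/(1/330 + 1/12.83) = 12.35 Ω
R_th = 12.35 Ω

Final answer: V_th = 8.585 V, R_th = 12.35 Ω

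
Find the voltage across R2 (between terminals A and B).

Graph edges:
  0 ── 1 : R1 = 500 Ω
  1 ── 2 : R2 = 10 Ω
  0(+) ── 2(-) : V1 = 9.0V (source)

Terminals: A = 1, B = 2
R1 and R2 are in series across V1 (node 0 → node 1 → node 2), and the output A–B is taken across R2, so this is a voltage divider.
Series current: I = V1/(R1 + R2) = 9/(500 + 10) = 9/510 = 0.01765 A
V_R2 = I × R2 = V1 × R2/(R1 + R2) = 9 × 10/510 = 0.1765 V

Final answer: 0.1765 V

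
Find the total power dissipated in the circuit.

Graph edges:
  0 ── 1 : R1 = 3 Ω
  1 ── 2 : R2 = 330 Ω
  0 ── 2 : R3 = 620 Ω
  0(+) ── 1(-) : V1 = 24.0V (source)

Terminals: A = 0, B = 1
Nodal analysis, taking node 1 as the 0 V reference.
Source V1 fixes V_0 = 24 V.
KCL at each unknown node (sum of currents leaving = 0; resistances in Ω):
  Node 2: (V_2 - 0)/330 + (V_2 - 24)/620 = 0
Collecting terms: 0.004643 × V_2 = 0.03871  =>  V_2 = 8.337 V
Power in each resistor, P = (ΔV)²/R:
  P_R1 = (24 - 0)²/3 = 192 W
  P_R2 = (0 - 8.337)²/330 = 0.2106 W
  P_R3 = (24 - 8.337)²/620 = 0.3957 W
P_total = P_R1 + P_R2 + P_R3 = 192.6 W

Final answer: 192.6 W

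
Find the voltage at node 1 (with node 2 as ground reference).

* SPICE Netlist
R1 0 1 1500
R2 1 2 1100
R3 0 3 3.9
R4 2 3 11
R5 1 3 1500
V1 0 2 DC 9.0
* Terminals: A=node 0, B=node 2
Nodal analysis, taking node 2 as the 0 V reference.
Source V1 fixes V_0 = 9 V.
KCL at each unknown node (sum of currents leaving = 0; resistances in Ω):
  Node 1: (V_1 - 9)/1500 + (V_1 - 0)/1100 + (V_1 - V_3)/1500 = 0
  Node 3: (V_3 - 9)/3.9 + (V_3 - 0)/11 + (V_3 - V_1)/1500 = 0
Collecting terms (coefficients in siemens):
  0.002242·V_1 - 0.0006667·V_3 = 0.006
  0.348·V_3 - 0.0006667·V_1 = 2.308
Determinant D = (0.002242)(0.348) - (-0.0006667)(-0.0006667) = 0.0007799
V_1 = [(0.006)(0.348) - (-0.0006667)(2.308)]/D = 4.65 V
V_3 = [(0.002242)(2.308) - (0.006)(-0.0006667)]/D = 6.64 V
The requested potential is V_1 = 4.65 V.

Final answer: V_1 = 4.65 V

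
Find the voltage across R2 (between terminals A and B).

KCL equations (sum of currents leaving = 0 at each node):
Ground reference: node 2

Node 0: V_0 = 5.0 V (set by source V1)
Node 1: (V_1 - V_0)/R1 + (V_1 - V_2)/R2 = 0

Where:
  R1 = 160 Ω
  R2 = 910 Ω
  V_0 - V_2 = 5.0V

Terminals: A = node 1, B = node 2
R1 and R2 are in series across V1 (node 0 → node 1 → node 2), and the output A–B is taken across R2, so this is a voltage divider.
Series current: I = V1/(R1 + R2) = 5/(160 + 910) = 5/1070 = 0.004673 A
V_R2 = I × R2 = V1 × R2/(R1 + R2) = 5 × 910/1070 = 4.252 V

Final answer: 4.252 V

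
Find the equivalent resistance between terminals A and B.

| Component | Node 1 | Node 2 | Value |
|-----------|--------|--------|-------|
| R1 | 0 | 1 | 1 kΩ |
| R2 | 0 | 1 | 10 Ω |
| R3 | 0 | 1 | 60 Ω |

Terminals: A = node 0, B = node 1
Reduce the network between node 0 (A) and node 1 (B) by series/parallel combination:
  Rp1 = R1 ‖ R2 ‖ R3 (parallel, all between nodes 0 and 1) = 1/(1/1000 + 1/10 + 1/60) = 8.499 Ω
R_eq = 8.499 Ω

Final answer: 8.499 Ω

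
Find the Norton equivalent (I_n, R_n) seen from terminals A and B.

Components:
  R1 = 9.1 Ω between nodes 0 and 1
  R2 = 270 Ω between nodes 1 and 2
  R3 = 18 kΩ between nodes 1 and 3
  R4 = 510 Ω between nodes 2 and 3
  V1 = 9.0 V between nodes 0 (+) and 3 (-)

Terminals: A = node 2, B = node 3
Find the Thévenin equivalent first; then I_n = V_th/R_th and R_n = R_th.
Step 1 — V_th is the open-circuit voltage V_A - V_B (nothing connected across the terminals).
Nodal analysis, taking node 3 as the 0 V reference.
Source V1 fixes V_0 = 9 V.
KCL at each unknown node (sum of currents leaving = 0; resistances in Ω):
  Node 1: (V_1 - 9)/9.1 + (V_1 - V_2)/270 + (V_1 - 0)/18000 = 0
  Node 2: (V_2 - V_1)/270 + (V_2 - 0)/510 = 0
Collecting terms (coefficients in siemens):
  0.1136·V_1 - 0.003704·V_2 = 0.989
  0.005664·V_2 - 0.003704·V_1 = 0
Determinant D = (0.1136)(0.005664) - (-0.003704)(-0.003704) = 0.00063
V_1 = [(0.989)(0.005664) - (-0.003704)(0)]/D = 8.892 V
V_2 = [(0.1136)(0) - (0.989)(-0.003704)]/D = 5.814 V
V_th = V_2 - V_3 = 5.814 - 0 = 5.814 V
Step 2 — R_th: zero the source — replace V1 by a short circuit (node 3 merges into node 0) — and find the resistance seen between A (node 2) and B (node 0).
Reduce the network between node 2 (A) and node 0 (B) by series/parallel combination:
  Rp1 = R1 ‖ R3 (parallel, both between nodes 0 and 1) = 1/(1/9.1 + 1/18000) = 9.095 Ω
  Rs1 = R2 + Rp1 (series, joined only at node 1) = 270 + 9.095 = 279.1 Ω
  Rp2 = R4 ‖ Rs1 (parallel, both between nodes 0 and 2) = 1/(1/510 + 1/279.1) = 180.4 Ω
R_th = 180.4 Ω
I_n = V_th/R_th = 5.814/180.4 = 0.03223 A, and R_n = R_th = 180.4 Ω

Final answer: I_n = 0.03223 A, R_n = 180.4 Ω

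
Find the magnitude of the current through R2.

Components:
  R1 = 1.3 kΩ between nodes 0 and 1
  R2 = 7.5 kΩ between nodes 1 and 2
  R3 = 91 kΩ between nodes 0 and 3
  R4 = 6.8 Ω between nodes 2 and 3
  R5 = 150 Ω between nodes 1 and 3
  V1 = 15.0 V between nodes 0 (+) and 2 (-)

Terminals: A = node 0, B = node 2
Nodal analysis, taking node 2 as the 0 V reference.
Source V1 fixes V_0 = 15 V.
KCL at each unknown node (sum of currents leaving = 0; resistances in Ω):
  Node 1: (V_1 - 15)/1300 + (V_1 - 0)/7500 + (V_1 - V_3)/150 = 0
  Node 3: (V_3 - 15)/91000 + (V_3 - 0)/6.8 + (V_3 - V_1)/150 = 0
Collecting terms (coefficients in siemens):
  0.007569·V_1 - 0.006667·V_3 = 0.01154
  0.1537·V_3 - 0.006667·V_1 = 0.0001648
Determinant D = (0.007569)(0.1537) - (-0.006667)(-0.006667) = 0.001119
V_1 = [(0.01154)(0.1537) - (-0.006667)(0.0001648)]/D = 1.586 V
V_3 = [(0.007569)(0.0001648) - (0.01154)(-0.006667)]/D = 0.06984 V
I_R2 = (V_1 - V_2)/R2 = (1.586 - 0)/7500 = 0.0002115 A
|I_R2| = 0.0002115 A

Final answer: |I_R2| = 0.0002115 A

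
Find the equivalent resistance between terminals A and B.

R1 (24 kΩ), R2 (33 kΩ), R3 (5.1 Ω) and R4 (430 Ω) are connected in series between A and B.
Reduce the network between node 0 (A) and node 4 (B) by series/parallel combination:
  Rs1 = R1 + R2 (series, joined only at node 1) = 24000 + 33000 = 57000 Ω
  Rs2 = R3 + Rs1 (series, joined only at node 2) = 5.1 + 57000 = 57010 Ω
  Rs3 = R4 + Rs2 (series, joined only at node 3) = 430 + 57010 = 57440 Ω
R_eq = 57.44 kΩ

Final answer: 57.44 kΩ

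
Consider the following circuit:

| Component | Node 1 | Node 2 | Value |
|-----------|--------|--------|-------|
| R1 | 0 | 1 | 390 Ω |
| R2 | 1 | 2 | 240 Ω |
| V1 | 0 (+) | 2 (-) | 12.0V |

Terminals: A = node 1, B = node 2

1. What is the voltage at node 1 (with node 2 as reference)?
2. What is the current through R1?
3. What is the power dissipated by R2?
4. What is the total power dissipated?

Nodal analysis, taking node 2 as the 0 V reference.
Source V1 fixes V_0 = 12 V.
KCL at each unknown node (sum of currents leaving = 0; resistances in Ω):
  Node 1: (V_1 - 12)/390 + (V_1 - 0)/240 = 0
Collecting terms: 0.006731 × V_1 = 0.03077  =>  V_1 = 4.571 V
Part 1:
  Read off the nodal solution: V_1 = 4.571 V
Part 2:
  I_R1 = (V_0 - V_1)/R1 = (12 - 4.571)/390 = 0.01905 A
  Magnitude: I_R1 = 0.01905 A
Part 3:
  I_R2 = (V_1 - V_2)/R2 = (4.571 - 0)/240 = 0.01905 A
  P_R2 = I_R2² × R2 = (0.01905)² × 240 = 0.08707 W
Part 4:
  Power in each resistor, P = (ΔV)²/R:
    P_R1 = (12 - 4.571)²/390 = 0.1415 W
    P_R2 = (4.571 - 0)²/240 = 0.08707 W
  P_total = P_R1 + P_R2 = 0.2286 W

Final answers:
1. V_1 = 4.571 V
2. I_R1 = 0.01905 A
3. P_R2 = 0.08707 W
4. P_total = 0.2286 W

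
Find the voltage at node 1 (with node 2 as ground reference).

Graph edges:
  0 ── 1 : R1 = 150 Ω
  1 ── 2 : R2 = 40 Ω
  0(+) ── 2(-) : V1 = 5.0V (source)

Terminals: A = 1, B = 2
Nodal analysis, taking node 2 as the 0 V reference.
Source V1 fixes V_0 = 5 V.
KCL at each unknown node (sum of currents leaving = 0; resistances in Ω):
  Node 1: (V_1 - 5)/150 + (V_1 - 0)/40 = 0
Collecting terms: 0.03167 × V_1 = 0.03333  =>  V_1 = 1.053 V
The requested potential is V_1 = 1.053 V.

Final answer: V_1 = 1.053 V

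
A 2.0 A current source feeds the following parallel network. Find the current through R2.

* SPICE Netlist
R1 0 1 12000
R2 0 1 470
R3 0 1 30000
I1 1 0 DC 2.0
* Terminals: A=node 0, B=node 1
All resistors sit directly between nodes 0 and 1, so they are in parallel and share one voltage V; the full source current 2 A splits among them.
1/R_par = 1/12000 + 1/470 + 1/30000 = 0.002244 S  =>  R_par = 445.6 Ω
V = I × R_par = 2 × 445.6 = 891.1 V
I_R2 = V/R2 = 891.1/470 = 1.896 A

Final answer: 1.896 A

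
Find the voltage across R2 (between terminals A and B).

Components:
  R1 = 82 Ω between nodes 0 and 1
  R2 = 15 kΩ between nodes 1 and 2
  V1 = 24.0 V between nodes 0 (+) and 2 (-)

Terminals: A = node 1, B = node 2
R1 and R2 are in series across V1 (node 0 → node 1 → node 2), and the output A–B is taken across R2, so this is a voltage divider.
Series current: I = V1/(R1 + R2) = 24/(82 + 15000) = 24/15080 = 0.001591 A
V_R2 = I × R2 = V1 × R2/(R1 + R2) = 24 × 15000/15080 = 23.87 V

Final answer: 23.87 V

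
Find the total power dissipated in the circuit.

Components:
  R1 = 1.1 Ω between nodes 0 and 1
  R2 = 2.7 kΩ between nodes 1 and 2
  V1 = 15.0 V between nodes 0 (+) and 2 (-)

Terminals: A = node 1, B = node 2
Nodal analysis, taking node 2 as the 0 V reference.
Source V1 fixes V_0 = 15 V.
KCL at each unknown node (sum of currents leaving = 0; resistances in Ω):
  Node 1: (V_1 - 15)/1.1 + (V_1 - 0)/2700 = 0
Collecting terms: 0.9095 × V_1 = 13.64  =>  V_1 = 14.99 V
Power in each resistor, P = (ΔV)²/R:
  P_R1 = (15 - 14.99)²/1.1 = 0.00003392 W
  P_R2 = (14.99 - 0)²/2700 = 0.08327 W
P_total = P_R1 + P_R2 = 0.0833 W

Final answer: 0.0833 W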